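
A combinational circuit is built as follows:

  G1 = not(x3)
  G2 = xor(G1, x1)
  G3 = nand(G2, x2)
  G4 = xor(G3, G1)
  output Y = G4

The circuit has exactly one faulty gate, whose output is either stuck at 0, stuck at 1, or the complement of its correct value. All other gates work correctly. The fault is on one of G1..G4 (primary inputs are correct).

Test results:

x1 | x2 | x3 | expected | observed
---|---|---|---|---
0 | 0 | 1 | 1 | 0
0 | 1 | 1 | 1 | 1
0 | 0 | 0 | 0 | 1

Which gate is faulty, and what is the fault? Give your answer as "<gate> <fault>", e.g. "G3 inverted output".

Fault-free values for test 1 (x1=0, x2=0, x3=1): G1=0, G2=0, G3=1, G4=1, giving Y=1. Observed 0.
Test 1: faults giving observed 0 are {G1 stuck-at-1, G1 inverted output, G3 stuck-at-0, G3 inverted output, G4 stuck-at-0, G4 inverted output}.
Test 2 (x1=0, x2=1, x3=1): fault-free G1=0, G2=0, G3=1, G4=1 → 1; observed 1. Eliminates G3 stuck-at-0, G3 inverted output, G4 stuck-at-0, G4 inverted output.
Test 3 (x1=0, x2=0, x3=0): fault-free G1=1, G2=1, G3=1, G4=0 → 0; observed 1. Eliminates G1 stuck-at-1.
Only G1 inverted output is consistent with every test.

G1 inverted output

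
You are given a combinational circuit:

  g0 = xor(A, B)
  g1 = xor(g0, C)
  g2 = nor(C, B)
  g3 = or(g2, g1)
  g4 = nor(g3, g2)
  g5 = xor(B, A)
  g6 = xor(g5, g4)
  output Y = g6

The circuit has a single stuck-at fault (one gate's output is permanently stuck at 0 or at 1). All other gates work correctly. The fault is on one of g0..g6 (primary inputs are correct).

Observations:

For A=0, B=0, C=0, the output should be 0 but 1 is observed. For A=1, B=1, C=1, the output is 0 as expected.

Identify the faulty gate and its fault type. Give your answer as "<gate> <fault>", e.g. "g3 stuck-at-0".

g2 stuck-at-0

Fault-free values for test 1 (A=0, B=0, C=0): g0=0, g1=0, g2=1, g3=1, g4=0, g5=0, g6=0, giving Y=0. Observed 1.
Test 1: faults giving observed 1 are {g2 stuck-at-0, g4 stuck-at-1, g5 stuck-at-1, g6 stuck-at-1}.
Test 2 (A=1, B=1, C=1): fault-free g0=0, g1=1, g2=0, g3=1, g4=0, g5=0, g6=0 → 0; observed 0. Eliminates g4 stuck-at-1, g5 stuck-at-1, g6 stuck-at-1.
Only g2 stuck-at-0 is consistent with every test.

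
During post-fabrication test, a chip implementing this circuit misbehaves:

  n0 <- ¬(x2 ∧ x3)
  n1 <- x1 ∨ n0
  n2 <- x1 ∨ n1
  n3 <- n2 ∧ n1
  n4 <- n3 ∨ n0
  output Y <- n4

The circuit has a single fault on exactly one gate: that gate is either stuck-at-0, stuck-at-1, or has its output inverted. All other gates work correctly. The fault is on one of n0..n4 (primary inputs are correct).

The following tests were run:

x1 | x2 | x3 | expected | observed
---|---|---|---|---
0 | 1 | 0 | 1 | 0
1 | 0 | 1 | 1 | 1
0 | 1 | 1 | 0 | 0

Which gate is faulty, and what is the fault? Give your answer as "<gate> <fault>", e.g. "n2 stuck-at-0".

Fault-free values for test 1 (x1=0, x2=1, x3=0): n0=1, n1=1, n2=1, n3=1, n4=1, giving Y=1. Observed 0.
Test 1: faults giving observed 0 are {n0 stuck-at-0, n0 inverted output, n4 stuck-at-0, n4 inverted output}.
Test 2 (x1=1, x2=0, x3=1): fault-free n0=1, n1=1, n2=1, n3=1, n4=1 → 1; observed 1. Eliminates n4 stuck-at-0, n4 inverted output.
Test 3 (x1=0, x2=1, x3=1): fault-free n0=0, n1=0, n2=0, n3=0, n4=0 → 0; observed 0. Eliminates n0 inverted output.
Only n0 stuck-at-0 is consistent with every test.

n0 stuck-at-0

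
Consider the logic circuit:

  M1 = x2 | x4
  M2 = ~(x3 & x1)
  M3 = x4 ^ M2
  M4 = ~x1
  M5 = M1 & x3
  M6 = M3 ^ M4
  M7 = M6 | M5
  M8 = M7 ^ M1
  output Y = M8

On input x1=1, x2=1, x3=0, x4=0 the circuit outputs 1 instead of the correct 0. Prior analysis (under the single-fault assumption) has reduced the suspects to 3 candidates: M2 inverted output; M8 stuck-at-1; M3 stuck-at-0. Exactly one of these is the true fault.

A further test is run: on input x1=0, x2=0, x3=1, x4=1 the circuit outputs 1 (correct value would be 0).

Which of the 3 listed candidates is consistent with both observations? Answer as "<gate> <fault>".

M8 stuck-at-1

Evaluate each candidate on input x1=0, x2=0, x3=1, x4=1:
  M2 inverted output: M1=1, M2=0 [inverted output], M3=1, M4=1, M5=1, M6=0, M7=1, M8=0 → 0 — eliminated
  M8 stuck-at-1: M1=1, M2=1, M3=0, M4=1, M5=1, M6=1, M7=1, M8=1 [stuck-at-1] → 1 — matches
  M3 stuck-at-0: M1=1, M2=1, M3=0 [stuck-at-0], M4=1, M5=1, M6=1, M7=1, M8=0 → 0 — eliminated
Only M8 stuck-at-1 reproduces the observed 1.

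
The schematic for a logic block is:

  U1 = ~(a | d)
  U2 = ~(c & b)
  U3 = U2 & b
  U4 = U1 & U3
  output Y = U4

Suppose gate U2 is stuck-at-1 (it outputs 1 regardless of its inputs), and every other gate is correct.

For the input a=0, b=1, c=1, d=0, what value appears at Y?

1

Propagate with U2 forced: U1=1, U2=1 [stuck-at-1], U3=1, U4=1.
So Y = 1. (Without the fault it would be 0.)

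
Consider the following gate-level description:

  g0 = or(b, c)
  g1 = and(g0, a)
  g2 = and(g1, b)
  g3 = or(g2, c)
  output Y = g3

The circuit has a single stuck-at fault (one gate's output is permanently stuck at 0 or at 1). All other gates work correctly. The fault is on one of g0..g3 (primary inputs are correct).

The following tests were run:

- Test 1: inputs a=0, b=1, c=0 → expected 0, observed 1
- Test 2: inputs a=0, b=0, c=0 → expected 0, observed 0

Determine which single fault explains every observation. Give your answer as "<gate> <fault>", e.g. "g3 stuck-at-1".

g1 stuck-at-1

Fault-free values for test 1 (a=0, b=1, c=0): g0=1, g1=0, g2=0, g3=0, giving Y=0. Observed 1.
Test 1: faults giving observed 1 are {g1 stuck-at-1, g2 stuck-at-1, g3 stuck-at-1}.
Test 2 (a=0, b=0, c=0): fault-free g0=0, g1=0, g2=0, g3=0 → 0; observed 0. Eliminates g2 stuck-at-1, g3 stuck-at-1.
Only g1 stuck-at-1 is consistent with every test.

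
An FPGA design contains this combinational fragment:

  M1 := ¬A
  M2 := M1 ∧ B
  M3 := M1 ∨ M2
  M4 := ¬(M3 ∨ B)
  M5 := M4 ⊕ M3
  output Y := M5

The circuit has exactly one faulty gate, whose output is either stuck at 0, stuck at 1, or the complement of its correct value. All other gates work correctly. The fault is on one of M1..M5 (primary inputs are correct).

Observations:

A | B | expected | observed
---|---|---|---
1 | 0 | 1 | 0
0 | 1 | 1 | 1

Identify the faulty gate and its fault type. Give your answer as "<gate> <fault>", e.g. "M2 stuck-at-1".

M4 stuck-at-0

Fault-free values for test 1 (A=1, B=0): M1=0, M2=0, M3=0, M4=1, M5=1, giving Y=1. Observed 0.
Test 1: faults giving observed 0 are {M4 stuck-at-0, M4 inverted output, M5 stuck-at-0, M5 inverted output}.
Test 2 (A=0, B=1): fault-free M1=1, M2=1, M3=1, M4=0, M5=1 → 1; observed 1. Eliminates M4 inverted output, M5 stuck-at-0, M5 inverted output.
Only M4 stuck-at-0 is consistent with every test.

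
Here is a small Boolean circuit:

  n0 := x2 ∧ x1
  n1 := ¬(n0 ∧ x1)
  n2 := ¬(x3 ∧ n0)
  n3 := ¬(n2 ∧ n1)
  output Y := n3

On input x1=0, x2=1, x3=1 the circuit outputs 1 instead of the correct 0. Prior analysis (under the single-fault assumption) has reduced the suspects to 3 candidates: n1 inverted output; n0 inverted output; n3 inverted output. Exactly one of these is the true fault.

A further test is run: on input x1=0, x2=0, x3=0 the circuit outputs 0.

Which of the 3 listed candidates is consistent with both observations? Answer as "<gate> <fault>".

n0 inverted output

Evaluate each candidate on input x1=0, x2=0, x3=0:
  n1 inverted output: n0=0, n1=0 [inverted output], n2=1, n3=1 → 1 — eliminated
  n0 inverted output: n0=1 [inverted output], n1=1, n2=1, n3=0 → 0 — matches
  n3 inverted output: n0=0, n1=1, n2=1, n3=1 [inverted output] → 1 — eliminated
Only n0 inverted output reproduces the observed 0.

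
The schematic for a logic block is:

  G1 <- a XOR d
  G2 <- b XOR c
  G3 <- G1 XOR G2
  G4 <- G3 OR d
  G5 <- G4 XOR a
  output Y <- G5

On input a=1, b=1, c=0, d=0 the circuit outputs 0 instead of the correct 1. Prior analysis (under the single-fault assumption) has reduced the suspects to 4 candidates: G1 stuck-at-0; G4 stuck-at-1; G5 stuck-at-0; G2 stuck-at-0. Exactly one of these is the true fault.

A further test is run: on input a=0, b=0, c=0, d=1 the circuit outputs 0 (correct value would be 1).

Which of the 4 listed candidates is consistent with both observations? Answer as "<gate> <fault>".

Evaluate each candidate on input a=0, b=0, c=0, d=1:
  G1 stuck-at-0: G1=0 [stuck-at-0], G2=0, G3=0, G4=1, G5=1 → 1 — eliminated
  G4 stuck-at-1: G1=1, G2=0, G3=1, G4=1 [stuck-at-1], G5=1 → 1 — eliminated
  G5 stuck-at-0: G1=1, G2=0, G3=1, G4=1, G5=0 [stuck-at-0] → 0 — matches
  G2 stuck-at-0: G1=1, G2=0 [stuck-at-0], G3=1, G4=1, G5=1 → 1 — eliminated
Only G5 stuck-at-0 reproduces the observed 0.

G5 stuck-at-0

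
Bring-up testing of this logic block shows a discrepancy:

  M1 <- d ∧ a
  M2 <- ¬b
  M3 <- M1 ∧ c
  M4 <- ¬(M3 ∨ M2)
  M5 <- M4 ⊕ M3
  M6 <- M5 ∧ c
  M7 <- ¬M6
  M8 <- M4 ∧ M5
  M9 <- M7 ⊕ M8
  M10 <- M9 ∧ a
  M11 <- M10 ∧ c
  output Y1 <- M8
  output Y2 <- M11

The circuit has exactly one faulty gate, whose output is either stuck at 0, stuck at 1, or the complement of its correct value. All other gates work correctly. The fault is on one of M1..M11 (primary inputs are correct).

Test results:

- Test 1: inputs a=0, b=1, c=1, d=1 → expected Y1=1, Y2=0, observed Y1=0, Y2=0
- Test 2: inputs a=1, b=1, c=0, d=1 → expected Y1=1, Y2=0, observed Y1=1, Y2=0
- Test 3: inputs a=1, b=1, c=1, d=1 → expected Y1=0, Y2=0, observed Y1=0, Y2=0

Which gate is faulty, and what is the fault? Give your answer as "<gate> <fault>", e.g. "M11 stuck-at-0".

M1 stuck-at-1

Fault-free values for test 1 (a=0, b=1, c=1, d=1): M1=0, M2=0, M3=0, M4=1, M5=1, M6=1, M7=0, M8=1, M9=1, M10=0, M11=0, giving Y1=1, Y2=0. Observed Y1=0, Y2=0.
Test 1: faults giving observed Y1=0, Y2=0 are {M1 stuck-at-1, M1 inverted output, M2 stuck-at-1, M2 inverted output, M3 stuck-at-1, M3 inverted output, M4 stuck-at-0, M4 inverted output, M5 stuck-at-0, M5 inverted output, M8 stuck-at-0, M8 inverted output}.
Test 2 (a=1, b=1, c=0, d=1): fault-free M1=1, M2=0, M3=0, M4=1, M5=1, M6=0, M7=1, M8=1, M9=0, M10=0, M11=0 → Y1=1, Y2=0; observed Y1=1, Y2=0. Eliminates M2 stuck-at-1, M2 inverted output, M3 stuck-at-1, M3 inverted output, M4 stuck-at-0, M4 inverted output, M5 stuck-at-0, M5 inverted output, M8 stuck-at-0, M8 inverted output.
Test 3 (a=1, b=1, c=1, d=1): fault-free M1=1, M2=0, M3=1, M4=0, M5=1, M6=1, M7=0, M8=0, M9=0, M10=0, M11=0 → Y1=0, Y2=0; observed Y1=0, Y2=0. Eliminates M1 inverted output.
Only M1 stuck-at-1 is consistent with every test.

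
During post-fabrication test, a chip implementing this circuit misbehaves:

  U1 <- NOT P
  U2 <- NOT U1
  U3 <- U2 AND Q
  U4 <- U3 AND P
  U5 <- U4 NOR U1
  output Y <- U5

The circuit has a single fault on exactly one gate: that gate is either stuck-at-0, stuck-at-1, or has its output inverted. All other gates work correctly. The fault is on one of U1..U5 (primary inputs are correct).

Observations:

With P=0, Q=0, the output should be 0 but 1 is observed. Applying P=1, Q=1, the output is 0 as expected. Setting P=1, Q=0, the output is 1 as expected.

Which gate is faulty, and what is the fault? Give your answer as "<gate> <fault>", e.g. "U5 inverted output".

Fault-free values for test 1 (P=0, Q=0): U1=1, U2=0, U3=0, U4=0, U5=0, giving Y=0. Observed 1.
Test 1: faults giving observed 1 are {U1 stuck-at-0, U1 inverted output, U5 stuck-at-1, U5 inverted output}.
Test 2 (P=1, Q=1): fault-free U1=0, U2=1, U3=1, U4=1, U5=0 → 0; observed 0. Eliminates U5 stuck-at-1, U5 inverted output.
Test 3 (P=1, Q=0): fault-free U1=0, U2=1, U3=0, U4=0, U5=1 → 1; observed 1. Eliminates U1 inverted output.
Only U1 stuck-at-0 is consistent with every test.

U1 stuck-at-0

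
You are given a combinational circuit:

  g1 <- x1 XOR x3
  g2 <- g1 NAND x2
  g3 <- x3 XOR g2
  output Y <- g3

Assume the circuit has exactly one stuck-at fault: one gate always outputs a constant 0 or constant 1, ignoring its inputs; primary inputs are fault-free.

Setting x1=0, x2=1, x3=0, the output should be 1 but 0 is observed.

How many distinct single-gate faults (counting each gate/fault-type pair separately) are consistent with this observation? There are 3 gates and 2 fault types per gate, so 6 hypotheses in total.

Fault-free: g1=0, g2=1, g3=1 → 1. Observed 0.
  g1 stuck-at-0: output 1 ✗
  g1 stuck-at-1: output 0 ✓
  g2 stuck-at-0: output 0 ✓
  g2 stuck-at-1: output 1 ✗
  g3 stuck-at-0: output 0 ✓
  g3 stuck-at-1: output 1 ✗
Consistent faults: {g1 stuck-at-1, g2 stuck-at-0, g3 stuck-at-0} — 3 in all.

3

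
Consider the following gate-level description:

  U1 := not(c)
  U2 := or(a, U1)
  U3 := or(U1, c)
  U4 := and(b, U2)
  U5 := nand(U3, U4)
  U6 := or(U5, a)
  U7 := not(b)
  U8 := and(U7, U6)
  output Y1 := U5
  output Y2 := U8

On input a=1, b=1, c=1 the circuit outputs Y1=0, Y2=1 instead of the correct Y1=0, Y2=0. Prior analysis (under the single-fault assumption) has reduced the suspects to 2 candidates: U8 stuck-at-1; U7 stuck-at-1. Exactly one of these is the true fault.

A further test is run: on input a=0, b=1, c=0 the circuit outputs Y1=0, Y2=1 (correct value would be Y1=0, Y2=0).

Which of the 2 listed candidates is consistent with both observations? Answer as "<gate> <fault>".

U8 stuck-at-1

Evaluate each candidate on input a=0, b=1, c=0:
  U8 stuck-at-1: U1=1, U2=1, U3=1, U4=1, U5=0, U6=0, U7=0, U8=1 [stuck-at-1] → Y1=0, Y2=1 — matches
  U7 stuck-at-1: U1=1, U2=1, U3=1, U4=1, U5=0, U6=0, U7=1 [stuck-at-1], U8=0 → Y1=0, Y2=0 — eliminated
Only U8 stuck-at-1 reproduces the observed Y1=0, Y2=1.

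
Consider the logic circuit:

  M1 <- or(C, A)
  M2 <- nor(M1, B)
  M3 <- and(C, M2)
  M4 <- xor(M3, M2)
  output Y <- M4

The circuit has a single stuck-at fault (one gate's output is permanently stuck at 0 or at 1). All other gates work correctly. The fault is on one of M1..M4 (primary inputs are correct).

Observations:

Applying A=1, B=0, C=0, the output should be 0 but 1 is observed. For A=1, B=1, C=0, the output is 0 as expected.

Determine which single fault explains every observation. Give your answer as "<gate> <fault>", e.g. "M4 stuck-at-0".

Fault-free values for test 1 (A=1, B=0, C=0): M1=1, M2=0, M3=0, M4=0, giving Y=0. Observed 1.
Test 1: faults giving observed 1 are {M1 stuck-at-0, M2 stuck-at-1, M3 stuck-at-1, M4 stuck-at-1}.
Test 2 (A=1, B=1, C=0): fault-free M1=1, M2=0, M3=0, M4=0 → 0; observed 0. Eliminates M2 stuck-at-1, M3 stuck-at-1, M4 stuck-at-1.
Only M1 stuck-at-0 is consistent with every test.

M1 stuck-at-0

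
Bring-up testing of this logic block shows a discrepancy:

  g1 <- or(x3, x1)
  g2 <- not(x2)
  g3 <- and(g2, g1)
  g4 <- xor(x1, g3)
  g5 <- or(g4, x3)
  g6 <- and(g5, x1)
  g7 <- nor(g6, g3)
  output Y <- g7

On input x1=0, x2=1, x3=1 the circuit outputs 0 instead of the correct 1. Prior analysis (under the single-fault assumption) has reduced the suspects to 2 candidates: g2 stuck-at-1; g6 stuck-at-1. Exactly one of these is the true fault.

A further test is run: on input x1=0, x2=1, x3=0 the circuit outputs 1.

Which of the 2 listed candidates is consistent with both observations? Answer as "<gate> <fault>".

g2 stuck-at-1

Evaluate each candidate on input x1=0, x2=1, x3=0:
  g2 stuck-at-1: g1=0, g2=1 [stuck-at-1], g3=0, g4=0, g5=0, g6=0, g7=1 → 1 — matches
  g6 stuck-at-1: g1=0, g2=0, g3=0, g4=0, g5=0, g6=1 [stuck-at-1], g7=0 → 0 — eliminated
Only g2 stuck-at-1 reproduces the observed 1.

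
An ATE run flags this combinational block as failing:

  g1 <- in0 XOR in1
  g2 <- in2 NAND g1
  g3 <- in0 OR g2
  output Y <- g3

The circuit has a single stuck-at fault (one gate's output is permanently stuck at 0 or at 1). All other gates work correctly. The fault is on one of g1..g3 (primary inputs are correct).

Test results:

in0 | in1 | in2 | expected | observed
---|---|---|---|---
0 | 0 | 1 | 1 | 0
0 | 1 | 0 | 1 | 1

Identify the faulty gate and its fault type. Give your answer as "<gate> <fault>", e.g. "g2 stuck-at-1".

g1 stuck-at-1

Fault-free values for test 1 (in0=0, in1=0, in2=1): g1=0, g2=1, g3=1, giving Y=1. Observed 0.
Test 1: faults giving observed 0 are {g1 stuck-at-1, g2 stuck-at-0, g3 stuck-at-0}.
Test 2 (in0=0, in1=1, in2=0): fault-free g1=1, g2=1, g3=1 → 1; observed 1. Eliminates g2 stuck-at-0, g3 stuck-at-0.
Only g1 stuck-at-1 is consistent with every test.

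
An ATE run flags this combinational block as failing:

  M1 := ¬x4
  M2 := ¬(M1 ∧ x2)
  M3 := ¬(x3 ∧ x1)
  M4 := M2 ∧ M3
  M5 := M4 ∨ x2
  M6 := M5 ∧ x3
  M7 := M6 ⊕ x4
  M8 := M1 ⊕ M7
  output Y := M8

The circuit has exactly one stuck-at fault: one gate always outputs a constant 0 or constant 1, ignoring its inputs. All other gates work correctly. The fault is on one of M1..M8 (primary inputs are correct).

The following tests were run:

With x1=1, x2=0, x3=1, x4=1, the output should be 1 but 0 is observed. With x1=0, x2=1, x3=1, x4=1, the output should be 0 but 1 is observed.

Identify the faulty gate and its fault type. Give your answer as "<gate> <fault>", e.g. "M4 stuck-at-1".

Fault-free values for test 1 (x1=1, x2=0, x3=1, x4=1): M1=0, M2=1, M3=0, M4=0, M5=0, M6=0, M7=1, M8=1, giving Y=1. Observed 0.
Test 1: faults giving observed 0 are {M1 stuck-at-1, M3 stuck-at-1, M4 stuck-at-1, M5 stuck-at-1, M6 stuck-at-1, M7 stuck-at-0, M8 stuck-at-0}.
Test 2 (x1=0, x2=1, x3=1, x4=1): fault-free M1=0, M2=1, M3=1, M4=1, M5=1, M6=1, M7=0, M8=0 → 0; observed 1. Eliminates M3 stuck-at-1, M4 stuck-at-1, M5 stuck-at-1, M6 stuck-at-1, M7 stuck-at-0, M8 stuck-at-0.
Only M1 stuck-at-1 is consistent with every test.

M1 stuck-at-1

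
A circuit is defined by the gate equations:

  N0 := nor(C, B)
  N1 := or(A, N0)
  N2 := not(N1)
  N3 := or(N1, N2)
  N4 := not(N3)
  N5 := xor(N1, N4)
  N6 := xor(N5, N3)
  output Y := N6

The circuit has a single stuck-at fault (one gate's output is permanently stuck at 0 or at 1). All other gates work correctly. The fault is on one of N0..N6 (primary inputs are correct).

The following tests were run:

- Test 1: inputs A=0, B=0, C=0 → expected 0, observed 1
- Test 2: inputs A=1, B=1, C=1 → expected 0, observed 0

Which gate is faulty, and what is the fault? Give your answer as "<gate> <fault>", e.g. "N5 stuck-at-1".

Fault-free values for test 1 (A=0, B=0, C=0): N0=1, N1=1, N2=0, N3=1, N4=0, N5=1, N6=0, giving Y=0. Observed 1.
Test 1: faults giving observed 1 are {N0 stuck-at-0, N1 stuck-at-0, N4 stuck-at-1, N5 stuck-at-0, N6 stuck-at-1}.
Test 2 (A=1, B=1, C=1): fault-free N0=0, N1=1, N2=0, N3=1, N4=0, N5=1, N6=0 → 0; observed 0. Eliminates N1 stuck-at-0, N4 stuck-at-1, N5 stuck-at-0, N6 stuck-at-1.
Only N0 stuck-at-0 is consistent with every test.

N0 stuck-at-0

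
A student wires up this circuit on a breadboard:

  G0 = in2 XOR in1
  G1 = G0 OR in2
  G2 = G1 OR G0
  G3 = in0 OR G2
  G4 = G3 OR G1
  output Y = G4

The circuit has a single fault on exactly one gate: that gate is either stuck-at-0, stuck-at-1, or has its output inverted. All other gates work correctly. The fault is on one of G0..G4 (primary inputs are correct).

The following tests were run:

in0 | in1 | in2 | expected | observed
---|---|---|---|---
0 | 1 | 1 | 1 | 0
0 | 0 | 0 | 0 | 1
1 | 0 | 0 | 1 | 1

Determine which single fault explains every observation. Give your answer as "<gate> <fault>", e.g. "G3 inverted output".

G1 inverted output

Fault-free values for test 1 (in0=0, in1=1, in2=1): G0=0, G1=1, G2=1, G3=1, G4=1, giving Y=1. Observed 0.
Test 1: faults giving observed 0 are {G1 stuck-at-0, G1 inverted output, G4 stuck-at-0, G4 inverted output}.
Test 2 (in0=0, in1=0, in2=0): fault-free G0=0, G1=0, G2=0, G3=0, G4=0 → 0; observed 1. Eliminates G1 stuck-at-0, G4 stuck-at-0.
Test 3 (in0=1, in1=0, in2=0): fault-free G0=0, G1=0, G2=0, G3=1, G4=1 → 1; observed 1. Eliminates G4 inverted output.
Only G1 inverted output is consistent with every test.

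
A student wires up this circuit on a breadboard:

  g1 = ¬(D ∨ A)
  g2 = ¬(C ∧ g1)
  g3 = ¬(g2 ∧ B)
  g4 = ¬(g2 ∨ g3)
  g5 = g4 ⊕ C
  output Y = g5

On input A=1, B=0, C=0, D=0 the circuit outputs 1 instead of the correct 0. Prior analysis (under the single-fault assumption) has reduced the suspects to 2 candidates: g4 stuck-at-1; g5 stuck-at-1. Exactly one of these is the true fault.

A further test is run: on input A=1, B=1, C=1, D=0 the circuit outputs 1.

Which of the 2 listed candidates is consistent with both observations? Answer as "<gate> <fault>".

g5 stuck-at-1

Evaluate each candidate on input A=1, B=1, C=1, D=0:
  g4 stuck-at-1: g1=0, g2=1, g3=0, g4=1 [stuck-at-1], g5=0 → 0 — eliminated
  g5 stuck-at-1: g1=0, g2=1, g3=0, g4=0, g5=1 [stuck-at-1] → 1 — matches
Only g5 stuck-at-1 reproduces the observed 1.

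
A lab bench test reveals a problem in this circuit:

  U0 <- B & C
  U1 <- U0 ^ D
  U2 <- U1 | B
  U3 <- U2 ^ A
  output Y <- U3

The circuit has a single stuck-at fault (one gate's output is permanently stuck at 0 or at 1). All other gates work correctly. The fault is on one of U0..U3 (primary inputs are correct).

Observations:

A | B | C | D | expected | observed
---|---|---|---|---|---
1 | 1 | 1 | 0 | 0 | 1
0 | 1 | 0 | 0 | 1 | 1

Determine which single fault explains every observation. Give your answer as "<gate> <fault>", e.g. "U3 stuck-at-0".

U3 stuck-at-1

Fault-free values for test 1 (A=1, B=1, C=1, D=0): U0=1, U1=1, U2=1, U3=0, giving Y=0. Observed 1.
Test 1: faults giving observed 1 are {U2 stuck-at-0, U3 stuck-at-1}.
Test 2 (A=0, B=1, C=0, D=0): fault-free U0=0, U1=0, U2=1, U3=1 → 1; observed 1. Eliminates U2 stuck-at-0.
Only U3 stuck-at-1 is consistent with every test.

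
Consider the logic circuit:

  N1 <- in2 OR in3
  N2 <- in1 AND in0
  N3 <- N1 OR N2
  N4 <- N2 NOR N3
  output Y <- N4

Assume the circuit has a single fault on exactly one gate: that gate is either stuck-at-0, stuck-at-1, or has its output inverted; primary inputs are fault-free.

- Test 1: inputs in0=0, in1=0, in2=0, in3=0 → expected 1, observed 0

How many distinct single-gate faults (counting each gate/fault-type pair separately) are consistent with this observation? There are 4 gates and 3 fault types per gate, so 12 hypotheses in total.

Fault-free: N1=0, N2=0, N3=0, N4=1 → 1. Observed 0.
  N1 stuck-at-0: output 1 ✗
  N1 stuck-at-1: output 0 ✓
  N1 inverted output: output 0 ✓
  N2 stuck-at-0: output 1 ✗
  N2 stuck-at-1: output 0 ✓
  N2 inverted output: output 0 ✓
  N3 stuck-at-0: output 1 ✗
  N3 stuck-at-1: output 0 ✓
  N3 inverted output: output 0 ✓
  N4 stuck-at-0: output 0 ✓
  N4 stuck-at-1: output 1 ✗
  N4 inverted output: output 0 ✓
Consistent faults: {N1 stuck-at-1, N1 inverted output, N2 stuck-at-1, N2 inverted output, N3 stuck-at-1, N3 inverted output, N4 stuck-at-0, N4 inverted output} — 8 in all.

8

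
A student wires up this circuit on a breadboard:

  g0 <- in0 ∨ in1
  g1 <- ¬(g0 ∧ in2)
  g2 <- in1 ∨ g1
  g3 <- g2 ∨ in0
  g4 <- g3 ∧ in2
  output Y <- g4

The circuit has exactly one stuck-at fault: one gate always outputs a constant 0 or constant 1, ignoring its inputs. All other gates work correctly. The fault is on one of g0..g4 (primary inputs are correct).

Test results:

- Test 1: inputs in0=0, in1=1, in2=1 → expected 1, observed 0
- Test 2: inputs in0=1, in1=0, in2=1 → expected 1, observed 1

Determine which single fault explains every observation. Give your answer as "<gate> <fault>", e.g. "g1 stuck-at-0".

g2 stuck-at-0

Fault-free values for test 1 (in0=0, in1=1, in2=1): g0=1, g1=0, g2=1, g3=1, g4=1, giving Y=1. Observed 0.
Test 1: faults giving observed 0 are {g2 stuck-at-0, g3 stuck-at-0, g4 stuck-at-0}.
Test 2 (in0=1, in1=0, in2=1): fault-free g0=1, g1=0, g2=0, g3=1, g4=1 → 1; observed 1. Eliminates g3 stuck-at-0, g4 stuck-at-0.
Only g2 stuck-at-0 is consistent with every test.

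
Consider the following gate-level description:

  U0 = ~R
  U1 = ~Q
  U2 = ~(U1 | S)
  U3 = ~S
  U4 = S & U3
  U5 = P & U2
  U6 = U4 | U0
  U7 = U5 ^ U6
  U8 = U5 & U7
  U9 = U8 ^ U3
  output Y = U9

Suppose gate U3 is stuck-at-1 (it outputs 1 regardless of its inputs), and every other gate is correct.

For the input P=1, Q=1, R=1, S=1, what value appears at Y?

1

Propagate with U3 forced: U0=0, U1=0, U2=0, U3=1 [stuck-at-1], U4=1, U5=0, U6=1, U7=1, U8=0, U9=1.
So Y = 1. (Without the fault it would be 0.)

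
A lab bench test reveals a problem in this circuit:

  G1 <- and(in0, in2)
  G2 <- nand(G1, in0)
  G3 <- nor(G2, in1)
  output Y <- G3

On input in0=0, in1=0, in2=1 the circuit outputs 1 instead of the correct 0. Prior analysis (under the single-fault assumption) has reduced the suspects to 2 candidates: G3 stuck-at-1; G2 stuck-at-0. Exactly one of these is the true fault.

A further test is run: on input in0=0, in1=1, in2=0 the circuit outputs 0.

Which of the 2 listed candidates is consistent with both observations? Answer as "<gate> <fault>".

Evaluate each candidate on input in0=0, in1=1, in2=0:
  G3 stuck-at-1: G1=0, G2=1, G3=1 [stuck-at-1] → 1 — eliminated
  G2 stuck-at-0: G1=0, G2=0 [stuck-at-0], G3=0 → 0 — matches
Only G2 stuck-at-0 reproduces the observed 0.

G2 stuck-at-0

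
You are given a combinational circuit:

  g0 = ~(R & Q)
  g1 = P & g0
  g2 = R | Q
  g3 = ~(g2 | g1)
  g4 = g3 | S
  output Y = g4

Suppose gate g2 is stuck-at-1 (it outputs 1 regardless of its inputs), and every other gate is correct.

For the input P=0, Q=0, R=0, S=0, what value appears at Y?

0

Propagate with g2 forced: g0=1, g1=0, g2=1 [stuck-at-1], g3=0, g4=0.
So Y = 0. (Without the fault it would be 1.)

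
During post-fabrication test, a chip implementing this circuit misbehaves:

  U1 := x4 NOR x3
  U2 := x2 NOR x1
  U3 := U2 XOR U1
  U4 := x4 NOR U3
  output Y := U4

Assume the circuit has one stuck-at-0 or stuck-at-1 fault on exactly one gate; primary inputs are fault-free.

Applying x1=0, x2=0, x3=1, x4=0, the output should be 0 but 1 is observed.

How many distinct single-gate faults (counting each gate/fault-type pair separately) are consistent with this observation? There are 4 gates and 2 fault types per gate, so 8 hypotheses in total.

Fault-free: U1=0, U2=1, U3=1, U4=0 → 0. Observed 1.
  U1 stuck-at-0: output 0 ✗
  U1 stuck-at-1: output 1 ✓
  U2 stuck-at-0: output 1 ✓
  U2 stuck-at-1: output 0 ✗
  U3 stuck-at-0: output 1 ✓
  U3 stuck-at-1: output 0 ✗
  U4 stuck-at-0: output 0 ✗
  U4 stuck-at-1: output 1 ✓
Consistent faults: {U1 stuck-at-1, U2 stuck-at-0, U3 stuck-at-0, U4 stuck-at-1} — 4 in all.

4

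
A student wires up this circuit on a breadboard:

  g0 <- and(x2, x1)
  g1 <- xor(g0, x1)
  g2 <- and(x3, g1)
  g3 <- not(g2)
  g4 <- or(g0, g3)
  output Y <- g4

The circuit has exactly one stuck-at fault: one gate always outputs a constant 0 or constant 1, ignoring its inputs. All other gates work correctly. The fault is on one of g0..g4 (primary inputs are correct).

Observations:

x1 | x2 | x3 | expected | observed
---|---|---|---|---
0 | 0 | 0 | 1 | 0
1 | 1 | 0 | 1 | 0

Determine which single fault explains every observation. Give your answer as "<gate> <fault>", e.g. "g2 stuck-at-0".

Fault-free values for test 1 (x1=0, x2=0, x3=0): g0=0, g1=0, g2=0, g3=1, g4=1, giving Y=1. Observed 0.
Test 1: faults giving observed 0 are {g2 stuck-at-1, g3 stuck-at-0, g4 stuck-at-0}.
Test 2 (x1=1, x2=1, x3=0): fault-free g0=1, g1=0, g2=0, g3=1, g4=1 → 1; observed 0. Eliminates g2 stuck-at-1, g3 stuck-at-0.
Only g4 stuck-at-0 is consistent with every test.

g4 stuck-at-0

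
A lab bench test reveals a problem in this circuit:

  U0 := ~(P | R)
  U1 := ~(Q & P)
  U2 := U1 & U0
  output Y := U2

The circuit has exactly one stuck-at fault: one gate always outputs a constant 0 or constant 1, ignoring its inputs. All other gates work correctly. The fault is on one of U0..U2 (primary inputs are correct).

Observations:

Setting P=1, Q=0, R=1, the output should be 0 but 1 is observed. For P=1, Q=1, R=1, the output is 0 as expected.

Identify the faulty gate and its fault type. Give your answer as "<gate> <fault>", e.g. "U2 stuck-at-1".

U0 stuck-at-1

Fault-free values for test 1 (P=1, Q=0, R=1): U0=0, U1=1, U2=0, giving Y=0. Observed 1.
Test 1: faults giving observed 1 are {U0 stuck-at-1, U2 stuck-at-1}.
Test 2 (P=1, Q=1, R=1): fault-free U0=0, U1=0, U2=0 → 0; observed 0. Eliminates U2 stuck-at-1.
Only U0 stuck-at-1 is consistent with every test.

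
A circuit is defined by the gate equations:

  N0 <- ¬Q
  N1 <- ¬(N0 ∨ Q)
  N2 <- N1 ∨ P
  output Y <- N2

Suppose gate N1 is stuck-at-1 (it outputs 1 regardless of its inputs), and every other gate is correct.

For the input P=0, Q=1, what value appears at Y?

Propagate with N1 forced: N0=0, N1=1 [stuck-at-1], N2=1.
So Y = 1. (Without the fault it would be 0.)

1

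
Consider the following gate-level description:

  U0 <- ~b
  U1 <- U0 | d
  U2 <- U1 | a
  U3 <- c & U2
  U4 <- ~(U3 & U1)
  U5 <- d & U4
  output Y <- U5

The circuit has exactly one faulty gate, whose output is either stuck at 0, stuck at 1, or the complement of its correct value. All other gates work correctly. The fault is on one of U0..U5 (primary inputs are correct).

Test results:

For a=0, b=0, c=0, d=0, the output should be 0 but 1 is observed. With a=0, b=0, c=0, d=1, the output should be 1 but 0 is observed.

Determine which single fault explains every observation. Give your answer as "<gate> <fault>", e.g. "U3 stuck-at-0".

Fault-free values for test 1 (a=0, b=0, c=0, d=0): U0=1, U1=1, U2=1, U3=0, U4=1, U5=0, giving Y=0. Observed 1.
Test 1: faults giving observed 1 are {U5 stuck-at-1, U5 inverted output}.
Test 2 (a=0, b=0, c=0, d=1): fault-free U0=1, U1=1, U2=1, U3=0, U4=1, U5=1 → 1; observed 0. Eliminates U5 stuck-at-1.
Only U5 inverted output is consistent with every test.

U5 inverted output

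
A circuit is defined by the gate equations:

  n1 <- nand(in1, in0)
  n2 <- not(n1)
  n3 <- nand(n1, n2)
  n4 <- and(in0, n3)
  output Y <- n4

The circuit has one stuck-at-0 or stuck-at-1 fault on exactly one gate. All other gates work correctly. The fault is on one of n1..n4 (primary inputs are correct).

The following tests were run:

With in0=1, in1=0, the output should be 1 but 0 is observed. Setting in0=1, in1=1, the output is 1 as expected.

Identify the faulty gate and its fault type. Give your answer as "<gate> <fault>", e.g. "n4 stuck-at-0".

n2 stuck-at-1

Fault-free values for test 1 (in0=1, in1=0): n1=1, n2=0, n3=1, n4=1, giving Y=1. Observed 0.
Test 1: faults giving observed 0 are {n2 stuck-at-1, n3 stuck-at-0, n4 stuck-at-0}.
Test 2 (in0=1, in1=1): fault-free n1=0, n2=1, n3=1, n4=1 → 1; observed 1. Eliminates n3 stuck-at-0, n4 stuck-at-0.
Only n2 stuck-at-1 is consistent with every test.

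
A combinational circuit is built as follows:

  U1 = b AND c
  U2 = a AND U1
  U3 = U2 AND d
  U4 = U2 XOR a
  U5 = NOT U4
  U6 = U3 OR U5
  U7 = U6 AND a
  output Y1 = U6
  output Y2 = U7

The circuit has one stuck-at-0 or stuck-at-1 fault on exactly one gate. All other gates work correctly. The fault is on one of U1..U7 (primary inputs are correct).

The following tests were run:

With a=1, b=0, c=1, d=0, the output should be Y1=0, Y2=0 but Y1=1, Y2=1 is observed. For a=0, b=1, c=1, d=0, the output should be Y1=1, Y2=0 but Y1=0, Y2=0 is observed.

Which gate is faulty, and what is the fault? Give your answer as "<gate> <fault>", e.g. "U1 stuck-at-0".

U2 stuck-at-1

Fault-free values for test 1 (a=1, b=0, c=1, d=0): U1=0, U2=0, U3=0, U4=1, U5=0, U6=0, U7=0, giving Y1=0, Y2=0. Observed Y1=1, Y2=1.
Test 1: faults giving observed Y1=1, Y2=1 are {U1 stuck-at-1, U2 stuck-at-1, U3 stuck-at-1, U4 stuck-at-0, U5 stuck-at-1, U6 stuck-at-1}.
Test 2 (a=0, b=1, c=1, d=0): fault-free U1=1, U2=0, U3=0, U4=0, U5=1, U6=1, U7=0 → Y1=1, Y2=0; observed Y1=0, Y2=0. Eliminates U1 stuck-at-1, U3 stuck-at-1, U4 stuck-at-0, U5 stuck-at-1, U6 stuck-at-1.
Only U2 stuck-at-1 is consistent with every test.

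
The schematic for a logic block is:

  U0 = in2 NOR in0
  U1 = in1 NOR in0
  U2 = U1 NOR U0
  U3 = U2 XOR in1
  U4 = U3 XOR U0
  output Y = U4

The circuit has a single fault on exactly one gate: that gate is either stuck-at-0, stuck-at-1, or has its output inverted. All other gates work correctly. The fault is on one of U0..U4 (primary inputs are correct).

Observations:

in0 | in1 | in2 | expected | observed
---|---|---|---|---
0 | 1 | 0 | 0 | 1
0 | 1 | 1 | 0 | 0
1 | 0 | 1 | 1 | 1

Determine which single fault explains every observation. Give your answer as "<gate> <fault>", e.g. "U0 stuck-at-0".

U2 stuck-at-1

Fault-free values for test 1 (in0=0, in1=1, in2=0): U0=1, U1=0, U2=0, U3=1, U4=0, giving Y=0. Observed 1.
Test 1: faults giving observed 1 are {U2 stuck-at-1, U2 inverted output, U3 stuck-at-0, U3 inverted output, U4 stuck-at-1, U4 inverted output}.
Test 2 (in0=0, in1=1, in2=1): fault-free U0=0, U1=0, U2=1, U3=0, U4=0 → 0; observed 0. Eliminates U2 inverted output, U3 inverted output, U4 stuck-at-1, U4 inverted output.
Test 3 (in0=1, in1=0, in2=1): fault-free U0=0, U1=0, U2=1, U3=1, U4=1 → 1; observed 1. Eliminates U3 stuck-at-0.
Only U2 stuck-at-1 is consistent with every test.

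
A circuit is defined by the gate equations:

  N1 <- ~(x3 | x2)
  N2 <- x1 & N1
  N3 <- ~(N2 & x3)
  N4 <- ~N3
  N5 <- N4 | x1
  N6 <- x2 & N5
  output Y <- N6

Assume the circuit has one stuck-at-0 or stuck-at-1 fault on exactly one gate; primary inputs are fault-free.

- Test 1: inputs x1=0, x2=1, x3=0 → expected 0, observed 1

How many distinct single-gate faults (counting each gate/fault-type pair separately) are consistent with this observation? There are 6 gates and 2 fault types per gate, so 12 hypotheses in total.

Fault-free: N1=0, N2=0, N3=1, N4=0, N5=0, N6=0 → 0. Observed 1.
  N1 stuck-at-0: output 0 ✗
  N1 stuck-at-1: output 0 ✗
  N2 stuck-at-0: output 0 ✗
  N2 stuck-at-1: output 0 ✗
  N3 stuck-at-0: output 1 ✓
  N3 stuck-at-1: output 0 ✗
  N4 stuck-at-0: output 0 ✗
  N4 stuck-at-1: output 1 ✓
  N5 stuck-at-0: output 0 ✗
  N5 stuck-at-1: output 1 ✓
  N6 stuck-at-0: output 0 ✗
  N6 stuck-at-1: output 1 ✓
Consistent faults: {N3 stuck-at-0, N4 stuck-at-1, N5 stuck-at-1, N6 stuck-at-1} — 4 in all.

4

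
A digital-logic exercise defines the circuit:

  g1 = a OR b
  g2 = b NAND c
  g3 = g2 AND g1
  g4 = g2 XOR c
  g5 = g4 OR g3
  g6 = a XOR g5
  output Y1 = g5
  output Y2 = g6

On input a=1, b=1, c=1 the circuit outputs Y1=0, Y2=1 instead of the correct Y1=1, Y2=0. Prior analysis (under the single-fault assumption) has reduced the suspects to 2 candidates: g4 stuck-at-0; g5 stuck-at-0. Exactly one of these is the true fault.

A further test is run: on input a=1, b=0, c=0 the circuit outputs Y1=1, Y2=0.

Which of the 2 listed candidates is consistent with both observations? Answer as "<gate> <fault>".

Evaluate each candidate on input a=1, b=0, c=0:
  g4 stuck-at-0: g1=1, g2=1, g3=1, g4=0 [stuck-at-0], g5=1, g6=0 → Y1=1, Y2=0 — matches
  g5 stuck-at-0: g1=1, g2=1, g3=1, g4=1, g5=0 [stuck-at-0], g6=1 → Y1=0, Y2=1 — eliminated
Only g4 stuck-at-0 reproduces the observed Y1=1, Y2=0.

g4 stuck-at-0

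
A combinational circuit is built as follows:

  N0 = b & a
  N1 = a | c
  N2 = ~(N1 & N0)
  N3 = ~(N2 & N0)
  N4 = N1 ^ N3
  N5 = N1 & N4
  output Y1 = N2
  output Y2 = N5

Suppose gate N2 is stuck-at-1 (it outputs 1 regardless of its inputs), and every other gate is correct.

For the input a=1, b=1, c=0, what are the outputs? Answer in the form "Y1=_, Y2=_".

Y1=1, Y2=1

Propagate with N2 forced: N0=1, N1=1, N2=1 [stuck-at-1], N3=0, N4=1, N5=1.
So the outputs are Y1=1, Y2=1. (Without the fault they would be Y1=0, Y2=0.)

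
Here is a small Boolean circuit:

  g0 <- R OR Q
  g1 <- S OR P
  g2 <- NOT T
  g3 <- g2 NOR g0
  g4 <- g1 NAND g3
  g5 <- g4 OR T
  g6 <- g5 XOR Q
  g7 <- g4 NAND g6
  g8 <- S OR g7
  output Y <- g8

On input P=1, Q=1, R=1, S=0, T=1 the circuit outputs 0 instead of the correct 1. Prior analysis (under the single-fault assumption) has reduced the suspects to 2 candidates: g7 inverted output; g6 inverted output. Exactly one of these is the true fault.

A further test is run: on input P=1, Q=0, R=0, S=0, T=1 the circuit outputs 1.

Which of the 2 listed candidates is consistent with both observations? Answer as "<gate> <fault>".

Evaluate each candidate on input P=1, Q=0, R=0, S=0, T=1:
  g7 inverted output: g0=0, g1=1, g2=0, g3=1, g4=0, g5=1, g6=1, g7=0 [inverted output], g8=0 → 0 — eliminated
  g6 inverted output: g0=0, g1=1, g2=0, g3=1, g4=0, g5=1, g6=0 [inverted output], g7=1, g8=1 → 1 — matches
Only g6 inverted output reproduces the observed 1.

g6 inverted output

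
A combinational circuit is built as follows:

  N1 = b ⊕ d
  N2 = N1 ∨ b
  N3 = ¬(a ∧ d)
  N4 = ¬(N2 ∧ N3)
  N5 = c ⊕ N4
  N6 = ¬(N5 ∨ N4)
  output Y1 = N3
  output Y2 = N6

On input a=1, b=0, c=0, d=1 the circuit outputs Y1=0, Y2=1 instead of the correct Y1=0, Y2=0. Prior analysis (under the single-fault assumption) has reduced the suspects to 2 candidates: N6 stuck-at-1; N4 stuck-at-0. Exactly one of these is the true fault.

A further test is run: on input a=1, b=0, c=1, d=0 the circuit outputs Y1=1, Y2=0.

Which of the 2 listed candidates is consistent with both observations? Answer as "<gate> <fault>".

Evaluate each candidate on input a=1, b=0, c=1, d=0:
  N6 stuck-at-1: N1=0, N2=0, N3=1, N4=1, N5=0, N6=1 [stuck-at-1] → Y1=1, Y2=1 — eliminated
  N4 stuck-at-0: N1=0, N2=0, N3=1, N4=0 [stuck-at-0], N5=1, N6=0 → Y1=1, Y2=0 — matches
Only N4 stuck-at-0 reproduces the observed Y1=1, Y2=0.

N4 stuck-at-0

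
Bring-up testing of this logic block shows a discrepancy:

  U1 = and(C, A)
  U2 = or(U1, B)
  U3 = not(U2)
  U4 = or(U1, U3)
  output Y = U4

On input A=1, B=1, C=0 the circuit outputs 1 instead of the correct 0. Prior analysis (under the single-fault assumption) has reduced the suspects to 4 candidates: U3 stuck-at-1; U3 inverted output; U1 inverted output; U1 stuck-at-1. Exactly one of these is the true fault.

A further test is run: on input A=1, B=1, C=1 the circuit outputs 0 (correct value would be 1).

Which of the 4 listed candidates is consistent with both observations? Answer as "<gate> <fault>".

U1 inverted output

Evaluate each candidate on input A=1, B=1, C=1:
  U3 stuck-at-1: U1=1, U2=1, U3=1 [stuck-at-1], U4=1 → 1 — eliminated
  U3 inverted output: U1=1, U2=1, U3=1 [inverted output], U4=1 → 1 — eliminated
  U1 inverted output: U1=0 [inverted output], U2=1, U3=0, U4=0 → 0 — matches
  U1 stuck-at-1: U1=1 [stuck-at-1], U2=1, U3=0, U4=1 → 1 — eliminated
Only U1 inverted output reproduces the observed 0.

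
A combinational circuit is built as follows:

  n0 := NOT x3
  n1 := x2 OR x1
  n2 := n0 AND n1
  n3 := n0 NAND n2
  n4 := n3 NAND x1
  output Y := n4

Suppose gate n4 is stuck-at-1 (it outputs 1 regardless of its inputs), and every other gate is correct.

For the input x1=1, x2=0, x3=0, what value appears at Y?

Propagate with n4 forced: n0=1, n1=1, n2=1, n3=0, n4=1 [stuck-at-1].
So Y = 1. (Same as the fault-free value — the fault is masked on this input.)

1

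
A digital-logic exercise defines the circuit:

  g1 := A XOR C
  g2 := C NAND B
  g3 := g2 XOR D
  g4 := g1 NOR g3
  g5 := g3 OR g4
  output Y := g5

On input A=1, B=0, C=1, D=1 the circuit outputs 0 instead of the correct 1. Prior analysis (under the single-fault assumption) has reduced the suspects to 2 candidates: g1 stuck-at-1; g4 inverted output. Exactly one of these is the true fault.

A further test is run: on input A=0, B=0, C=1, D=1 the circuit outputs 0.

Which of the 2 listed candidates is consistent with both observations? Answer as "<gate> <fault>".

Evaluate each candidate on input A=0, B=0, C=1, D=1:
  g1 stuck-at-1: g1=1 [stuck-at-1], g2=1, g3=0, g4=0, g5=0 → 0 — matches
  g4 inverted output: g1=1, g2=1, g3=0, g4=1 [inverted output], g5=1 → 1 — eliminated
Only g1 stuck-at-1 reproduces the observed 0.

g1 stuck-at-1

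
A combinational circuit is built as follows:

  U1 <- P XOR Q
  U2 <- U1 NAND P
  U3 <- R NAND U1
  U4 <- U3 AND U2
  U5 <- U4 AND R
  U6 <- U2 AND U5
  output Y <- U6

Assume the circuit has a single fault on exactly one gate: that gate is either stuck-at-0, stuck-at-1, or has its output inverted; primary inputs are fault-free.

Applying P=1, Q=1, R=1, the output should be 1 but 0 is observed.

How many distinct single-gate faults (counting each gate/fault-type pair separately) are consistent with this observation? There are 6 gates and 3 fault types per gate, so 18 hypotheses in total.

12

Fault-free: U1=0, U2=1, U3=1, U4=1, U5=1, U6=1 → 1. Observed 0.
  U1: stuck-at-1, inverted output ✓; others ✗
  U2: stuck-at-0, inverted output ✓; others ✗
  U3: stuck-at-0, inverted output ✓; others ✗
  U4: stuck-at-0, inverted output ✓; others ✗
  U5: stuck-at-0, inverted output ✓; others ✗
  U6: stuck-at-0, inverted output ✓; others ✗
Consistent faults: {U1 stuck-at-1, U1 inverted output, U2 stuck-at-0, U2 inverted output, U3 stuck-at-0, U3 inverted output, U4 stuck-at-0, U4 inverted output, U5 stuck-at-0, U5 inverted output, U6 stuck-at-0, U6 inverted output} — 12 in all.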